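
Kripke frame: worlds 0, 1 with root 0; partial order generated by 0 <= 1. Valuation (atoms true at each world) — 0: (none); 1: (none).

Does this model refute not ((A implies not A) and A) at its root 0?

0 forces not ((A implies not A) and A): no world accessible from 0 forces (A implies not A) and A.
So the root 0 forces not ((A implies not A) and A); the model is not a countermodel.

No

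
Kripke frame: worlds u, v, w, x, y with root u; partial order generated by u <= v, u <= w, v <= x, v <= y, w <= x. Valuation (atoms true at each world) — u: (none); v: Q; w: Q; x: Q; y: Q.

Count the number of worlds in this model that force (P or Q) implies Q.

5

u: forces it.
v: forces it.
w: forces it.
x: forces it.
y: forces it.
Worlds forcing the formula: {u, v, w, x, y}.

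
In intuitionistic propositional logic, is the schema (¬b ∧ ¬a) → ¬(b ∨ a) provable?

This is a constructively valid De Morgan direction (conjunction of negations to negated disjunction), which is intuitionistically derivable.
If both ¬b and ¬a hold at a world, no accessible world forces b or forces a, so none forces b ∨ a.

Yes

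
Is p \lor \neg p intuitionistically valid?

This is the law of excluded middle, which is not intuitionistically valid.
A Kripke countermodel: worlds s0, s1; order generated by s0 \le s1; atoms true at each world — s0:{}; s1:{p}.
s0 \nVdash p \lor \neg p: neither disjunct is forced at s0.
s0 lacks atom p, so s0 \nVdash p.
So the root s0 does not force the formula.

No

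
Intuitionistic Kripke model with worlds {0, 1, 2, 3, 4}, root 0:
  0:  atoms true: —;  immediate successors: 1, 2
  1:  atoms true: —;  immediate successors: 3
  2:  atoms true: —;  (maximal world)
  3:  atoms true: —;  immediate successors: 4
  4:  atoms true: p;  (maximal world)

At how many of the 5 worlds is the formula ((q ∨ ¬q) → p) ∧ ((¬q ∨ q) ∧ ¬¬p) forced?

1

0: does not force it — 0 ⊮ ((q ∨ ¬q) → p) ∧ ((¬q ∨ q) ∧ ¬¬p) since 0 fails (q ∨ ¬q) → p.
1: does not force it — 1 ⊮ ((q ∨ ¬q) → p) ∧ ((¬q ∨ q) ∧ ¬¬p) since 1 fails (q ∨ ¬q) → p.
2: does not force it.
3: does not force it.
4: forces it.
Worlds forcing the formula: {4}.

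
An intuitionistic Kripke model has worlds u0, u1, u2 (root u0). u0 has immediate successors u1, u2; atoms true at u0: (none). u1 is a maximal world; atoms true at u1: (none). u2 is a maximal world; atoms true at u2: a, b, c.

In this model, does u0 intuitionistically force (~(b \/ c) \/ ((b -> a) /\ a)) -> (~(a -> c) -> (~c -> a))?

u0 ||- (~(b \/ c) \/ ((b -> a) /\ a)) -> (~(a -> c) -> (~c -> a)): every world accessible from u0 that forces ~(b \/ c) \/ ((b -> a) /\ a) (namely u1, u2) also forces ~(a -> c) -> (~c -> a).

Yes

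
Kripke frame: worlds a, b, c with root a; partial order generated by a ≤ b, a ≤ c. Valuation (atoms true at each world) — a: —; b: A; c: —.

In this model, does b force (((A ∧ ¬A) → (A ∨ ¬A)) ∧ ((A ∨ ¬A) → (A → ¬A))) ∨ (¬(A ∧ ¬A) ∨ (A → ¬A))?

Yes

b ⊩ (((A ∧ ¬A) → (A ∨ ¬A)) ∧ ((A ∨ ¬A) → (A → ¬A))) ∨ (¬(A ∧ ¬A) ∨ (A → ¬A)) via the disjunct ¬(A ∧ ¬A) ∨ (A → ¬A).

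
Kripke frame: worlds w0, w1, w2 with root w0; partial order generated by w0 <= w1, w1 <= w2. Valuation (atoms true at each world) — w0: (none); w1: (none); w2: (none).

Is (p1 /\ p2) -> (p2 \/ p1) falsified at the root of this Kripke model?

w0 ||- (p1 /\ p2) -> (p2 \/ p1) vacuously: no world accessible from w0 forces the antecedent p1 /\ p2.
So the root w0 forces (p1 /\ p2) -> (p2 \/ p1); the model is not a countermodel.

No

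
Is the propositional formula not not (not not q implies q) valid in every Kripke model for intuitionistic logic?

This is the double negation of double-negation elimination, which is intuitionistically derivable.
By Glivenko's theorem the double negation of any classical propositional tautology is intuitionistically provable; not not q implies q is classically a tautology.

Yes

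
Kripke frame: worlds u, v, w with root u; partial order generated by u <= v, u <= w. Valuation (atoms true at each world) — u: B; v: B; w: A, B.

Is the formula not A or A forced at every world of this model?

Not every world: u does not force not A or A.
u does not force not A or A: neither disjunct is forced at u.
u does not force not A since w is accessible from u and w forces A.

No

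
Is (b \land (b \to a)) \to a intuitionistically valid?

This is modus ponens in implicational form, which is intuitionistically derivable.
If a world forces b and b \to a, then applying the implication at that world (which is accessible from itself) gives a.

Yes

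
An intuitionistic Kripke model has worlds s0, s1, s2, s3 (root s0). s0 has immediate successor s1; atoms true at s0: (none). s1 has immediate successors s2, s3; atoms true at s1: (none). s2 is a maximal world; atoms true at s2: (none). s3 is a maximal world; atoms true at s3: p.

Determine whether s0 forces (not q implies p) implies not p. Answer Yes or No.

s0 does not force (not q implies p) implies not p: at the accessible world s3, s3 forces not q implies p but s3 does not force not p.
s3 does not force not p since s3 is accessible from s3 and s3 forces p.

No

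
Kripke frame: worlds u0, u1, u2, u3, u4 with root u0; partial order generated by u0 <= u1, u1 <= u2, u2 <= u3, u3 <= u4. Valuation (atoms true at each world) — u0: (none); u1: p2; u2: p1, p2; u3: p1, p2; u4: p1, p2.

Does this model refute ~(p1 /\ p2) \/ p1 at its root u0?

u0 ||-/- ~(p1 /\ p2) \/ p1: neither disjunct is forced at u0.
u0 ||-/- ~(p1 /\ p2) since u2 is accessible from u0 and u2 ||- p1 /\ p2.
u2 ||- p1 /\ p2 since u2 forces both conjuncts.
So the root u0 does not force ~(p1 /\ p2) \/ p1; the model is a countermodel.

Yes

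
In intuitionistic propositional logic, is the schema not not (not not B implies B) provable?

This is the double negation of double-negation elimination, which is intuitionistically derivable.
By Glivenko's theorem the double negation of any classical propositional tautology is intuitionistically provable; not not B implies B is classically a tautology.

Yes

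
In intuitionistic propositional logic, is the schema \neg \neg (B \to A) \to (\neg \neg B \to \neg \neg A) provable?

This is the distribution of double negation over implication, which is intuitionistically derivable.
Assume \neg \neg (B \to A) and \neg \neg B; suppose \neg A. Then B \to A would give \neg B (by contraposition), contradicting \neg \neg B; so \neg (B \to A), contradicting \neg \neg (B \to A). Hence \neg \neg A.

Yes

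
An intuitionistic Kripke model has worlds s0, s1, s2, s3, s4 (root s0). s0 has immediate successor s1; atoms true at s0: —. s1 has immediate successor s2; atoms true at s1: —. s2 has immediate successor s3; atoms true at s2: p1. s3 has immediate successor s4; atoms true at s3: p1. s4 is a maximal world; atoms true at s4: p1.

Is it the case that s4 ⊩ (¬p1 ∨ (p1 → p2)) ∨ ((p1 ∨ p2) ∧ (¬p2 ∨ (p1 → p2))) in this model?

Yes

s4 ⊩ (¬p1 ∨ (p1 → p2)) ∨ ((p1 ∨ p2) ∧ (¬p2 ∨ (p1 → p2))) via the disjunct (p1 ∨ p2) ∧ (¬p2 ∨ (p1 → p2)).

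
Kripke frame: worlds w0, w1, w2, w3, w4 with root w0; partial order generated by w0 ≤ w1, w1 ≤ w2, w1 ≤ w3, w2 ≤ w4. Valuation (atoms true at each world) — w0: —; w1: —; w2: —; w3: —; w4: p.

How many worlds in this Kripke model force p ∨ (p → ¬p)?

w0: does not force it — w0 ⊮ p ∨ (p → ¬p): neither disjunct is forced at w0.
w1: does not force it — w1 ⊮ p ∨ (p → ¬p): neither disjunct is forced at w1.
w2: does not force it — w2 ⊮ p ∨ (p → ¬p): neither disjunct is forced at w2.
w3: forces it.
w4: forces it.
Worlds forcing the formula: {w3, w4}.

2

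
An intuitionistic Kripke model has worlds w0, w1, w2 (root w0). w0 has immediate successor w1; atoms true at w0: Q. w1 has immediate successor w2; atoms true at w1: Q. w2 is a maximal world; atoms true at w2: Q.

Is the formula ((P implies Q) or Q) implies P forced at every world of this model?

Not every world: w0 does not force ((P implies Q) or Q) implies P.
w0 does not force ((P implies Q) or Q) implies P: already at w0 itself, w0 forces (P implies Q) or Q but w0 does not force P.
w0 lacks atom P, so w0 does not force P.

No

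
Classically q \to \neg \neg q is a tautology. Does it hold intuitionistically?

This is double-negation introduction, which is intuitionistically derivable.
If a world forces q then every accessible world forces q (persistence), so none forces \neg q; hence \neg \neg q.

Yes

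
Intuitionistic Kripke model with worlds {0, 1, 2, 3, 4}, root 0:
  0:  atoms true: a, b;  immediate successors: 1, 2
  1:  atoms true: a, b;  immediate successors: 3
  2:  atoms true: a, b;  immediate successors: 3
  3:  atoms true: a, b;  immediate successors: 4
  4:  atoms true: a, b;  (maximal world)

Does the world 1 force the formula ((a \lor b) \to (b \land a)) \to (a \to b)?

1 \Vdash ((a \lor b) \to (b \land a)) \to (a \to b): every world accessible from 1 that forces (a \lor b) \to (b \land a) (namely 1, 3, 4) also forces a \to b.

Yes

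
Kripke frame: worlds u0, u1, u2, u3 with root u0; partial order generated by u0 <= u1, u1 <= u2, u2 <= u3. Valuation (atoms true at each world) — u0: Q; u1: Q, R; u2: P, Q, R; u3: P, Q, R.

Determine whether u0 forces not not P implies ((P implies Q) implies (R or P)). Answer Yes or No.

u0 does not force not not P implies ((P implies Q) implies (R or P)): already at u0 itself, u0 forces not not P but u0 does not force (P implies Q) implies (R or P).
u0 does not force (P implies Q) implies (R or P): already at u0 itself, u0 forces P implies Q but u0 does not force R or P.
u0 does not force R or P: neither disjunct is forced at u0.

No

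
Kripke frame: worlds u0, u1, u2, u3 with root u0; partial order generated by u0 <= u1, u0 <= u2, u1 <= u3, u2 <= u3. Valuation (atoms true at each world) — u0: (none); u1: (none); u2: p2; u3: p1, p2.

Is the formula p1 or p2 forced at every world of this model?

Not every world: u0 does not force p1 or p2.
u0 does not force p1 or p2: neither disjunct is forced at u0.
u0 lacks atom p1, so u0 does not force p1.

No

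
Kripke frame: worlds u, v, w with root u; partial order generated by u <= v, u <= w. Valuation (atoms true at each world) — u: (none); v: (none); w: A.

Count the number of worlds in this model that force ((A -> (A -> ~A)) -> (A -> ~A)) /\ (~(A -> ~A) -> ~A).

u: does not force it — u ||-/- ((A -> (A -> ~A)) -> (A -> ~A)) /\ (~(A -> ~A) -> ~A) since u fails ~(A -> ~A) -> ~A.
v: forces it.
w: does not force it.
Worlds forcing the formula: {v}.

1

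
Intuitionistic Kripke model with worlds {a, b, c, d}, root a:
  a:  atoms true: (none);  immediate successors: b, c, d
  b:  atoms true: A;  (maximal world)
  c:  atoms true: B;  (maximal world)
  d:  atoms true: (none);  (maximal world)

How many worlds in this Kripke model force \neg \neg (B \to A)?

a: does not force it — a \nVdash \neg \neg (B \to A) since c is accessible from a and c \Vdash \neg (B \to A).
b: forces it.
c: does not force it.
d: forces it.
Worlds forcing the formula: {b, d}.

2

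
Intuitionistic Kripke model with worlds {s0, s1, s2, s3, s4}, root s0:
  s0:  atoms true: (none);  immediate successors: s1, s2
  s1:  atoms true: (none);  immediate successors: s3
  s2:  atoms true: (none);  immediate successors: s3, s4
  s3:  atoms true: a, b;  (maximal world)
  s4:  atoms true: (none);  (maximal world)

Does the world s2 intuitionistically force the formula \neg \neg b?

s2 \nVdash \neg \neg b since s4 is accessible from s2 and s4 \Vdash \neg b.
s4 \Vdash \neg b: no world accessible from s4 forces b.

No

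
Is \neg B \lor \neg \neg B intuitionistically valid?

No

This is the weak law of excluded middle, which is not intuitionistically valid.
A Kripke countermodel: worlds w0, w1, w2; order generated by w0 \le w1, w0 \le w2; atoms true at each world — w0:{}; w1:{B}; w2:{}.
w0 \nVdash \neg B \lor \neg \neg B: neither disjunct is forced at w0.
w0 \nVdash \neg B since w1 is accessible from w0 and w1 \Vdash B.
So the root w0 does not force the formula.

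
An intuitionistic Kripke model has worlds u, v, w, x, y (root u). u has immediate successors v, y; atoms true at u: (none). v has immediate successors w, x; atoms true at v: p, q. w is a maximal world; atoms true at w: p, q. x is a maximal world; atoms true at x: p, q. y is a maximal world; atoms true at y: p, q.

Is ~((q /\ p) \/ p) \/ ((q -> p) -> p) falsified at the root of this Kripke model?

u ||-/- ~((q /\ p) \/ p) \/ ((q -> p) -> p): neither disjunct is forced at u.
u ||-/- ~((q /\ p) \/ p) since v is accessible from u and v ||- (q /\ p) \/ p.
v ||- (q /\ p) \/ p via the disjunct q /\ p.
So the root u does not force ~((q /\ p) \/ p) \/ ((q -> p) -> p); the model is a countermodel.

Yes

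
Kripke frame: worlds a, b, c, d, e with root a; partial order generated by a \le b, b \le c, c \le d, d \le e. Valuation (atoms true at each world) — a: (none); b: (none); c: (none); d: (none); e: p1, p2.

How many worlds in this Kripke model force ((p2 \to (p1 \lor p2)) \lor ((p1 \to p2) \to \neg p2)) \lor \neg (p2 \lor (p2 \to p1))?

a: forces it.
b: forces it.
c: forces it.
d: forces it.
e: forces it.
Worlds forcing the formula: {a, b, c, d, e}.

5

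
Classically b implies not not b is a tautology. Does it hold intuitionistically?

This is double-negation introduction, which is intuitionistically derivable.
If a world forces b then every accessible world forces b (persistence), so none forces not b; hence not not b.

Yes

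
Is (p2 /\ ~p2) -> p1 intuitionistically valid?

This is an instance of ex falso quodlibet, which is intuitionistically derivable.
No world can force both p2 and ~p2, so the antecedent p2 /\ ~p2 is never forced and the implication holds vacuously at every world.

Yes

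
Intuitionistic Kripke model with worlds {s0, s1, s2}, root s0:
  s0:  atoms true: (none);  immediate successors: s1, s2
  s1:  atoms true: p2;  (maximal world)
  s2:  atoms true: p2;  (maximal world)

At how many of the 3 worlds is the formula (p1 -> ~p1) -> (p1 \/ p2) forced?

2

s0: does not force it — s0 ||-/- (p1 -> ~p1) -> (p1 \/ p2): already at s0 itself, s0 ||- p1 -> ~p1 but s0 ||-/- p1 \/ p2.
s1: forces it.
s2: forces it.
Worlds forcing the formula: {s1, s2}.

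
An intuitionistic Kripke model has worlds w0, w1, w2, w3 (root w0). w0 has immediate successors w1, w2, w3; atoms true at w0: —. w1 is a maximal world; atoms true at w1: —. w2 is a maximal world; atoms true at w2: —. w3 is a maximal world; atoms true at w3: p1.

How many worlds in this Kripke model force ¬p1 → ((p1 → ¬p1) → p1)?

1

w0: does not force it — w0 ⊮ ¬p1 → ((p1 → ¬p1) → p1): at the accessible world w1, w1 ⊩ ¬p1 but w1 ⊮ (p1 → ¬p1) → p1.
w1: does not force it — w1 ⊮ ¬p1 → ((p1 → ¬p1) → p1): already at w1 itself, w1 ⊩ ¬p1 but w1 ⊮ (p1 → ¬p1) → p1.
w2: does not force it — w2 ⊮ ¬p1 → ((p1 → ¬p1) → p1): already at w2 itself, w2 ⊩ ¬p1 but w2 ⊮ (p1 → ¬p1) → p1.
w3: forces it.
Worlds forcing the formula: {w3}.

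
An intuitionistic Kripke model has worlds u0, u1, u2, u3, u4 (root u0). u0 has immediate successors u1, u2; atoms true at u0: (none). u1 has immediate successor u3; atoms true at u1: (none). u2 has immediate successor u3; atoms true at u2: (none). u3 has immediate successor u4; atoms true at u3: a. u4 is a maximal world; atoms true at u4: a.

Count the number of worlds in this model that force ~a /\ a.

u0: does not force it — u0 ||-/- ~a /\ a since u0 fails ~a.
u1: does not force it — u1 ||-/- ~a /\ a since u1 fails ~a.
u2: does not force it — u2 ||-/- ~a /\ a since u2 fails ~a.
u3: does not force it.
u4: does not force it.
Worlds forcing the formula: { }.

0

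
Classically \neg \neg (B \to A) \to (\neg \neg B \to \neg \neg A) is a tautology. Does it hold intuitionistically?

Yes

This is the distribution of double negation over implication, which is intuitionistically derivable.
Assume \neg \neg (B \to A) and \neg \neg B; suppose \neg A. Then B \to A would give \neg B (by contraposition), contradicting \neg \neg B; so \neg (B \to A), contradicting \neg \neg (B \to A). Hence \neg \neg A.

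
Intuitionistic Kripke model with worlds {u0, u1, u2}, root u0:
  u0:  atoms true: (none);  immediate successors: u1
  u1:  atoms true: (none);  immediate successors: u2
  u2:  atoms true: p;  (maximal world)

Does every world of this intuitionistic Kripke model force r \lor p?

Not every world: u0 \nVdash r \lor p.
u0 \nVdash r \lor p: neither disjunct is forced at u0.
u0 lacks atom r, so u0 \nVdash r.

No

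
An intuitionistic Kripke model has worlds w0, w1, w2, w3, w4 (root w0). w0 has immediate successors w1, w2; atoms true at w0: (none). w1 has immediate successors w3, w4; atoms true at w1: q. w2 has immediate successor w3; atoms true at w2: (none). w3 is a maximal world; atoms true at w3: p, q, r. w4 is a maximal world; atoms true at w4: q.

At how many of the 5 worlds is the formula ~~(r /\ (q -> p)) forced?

2

w0: does not force it — w0 ||-/- ~~(r /\ (q -> p)) since w4 is accessible from w0 and w4 ||- ~(r /\ (q -> p)).
w1: does not force it.
w2: forces it.
w3: forces it.
w4: does not force it.
Worlds forcing the formula: {w2, w3}.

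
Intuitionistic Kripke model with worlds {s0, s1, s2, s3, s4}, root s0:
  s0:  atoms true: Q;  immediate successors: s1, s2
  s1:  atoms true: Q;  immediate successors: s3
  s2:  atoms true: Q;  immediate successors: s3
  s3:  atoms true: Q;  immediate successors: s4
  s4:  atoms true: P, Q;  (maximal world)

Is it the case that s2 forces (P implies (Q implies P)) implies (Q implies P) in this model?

s2 does not force (P implies (Q implies P)) implies (Q implies P): already at s2 itself, s2 forces P implies (Q implies P) but s2 does not force Q implies P.
s2 does not force Q implies P: already at s2 itself, s2 forces Q but s2 does not force P.
s2 lacks atom P, so s2 does not force P.

No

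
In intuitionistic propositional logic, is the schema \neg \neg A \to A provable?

No

This is double-negation elimination, which is not intuitionistically valid.
A Kripke countermodel: worlds 0, 1; order generated by 0 \le 1; atoms true at each world — 0:{}; 1:{A}.
0 \nVdash \neg \neg A \to A: already at 0 itself, 0 \Vdash \neg \neg A but 0 \nVdash A.
0 lacks atom A, so 0 \nVdash A.
So the root 0 does not force the formula.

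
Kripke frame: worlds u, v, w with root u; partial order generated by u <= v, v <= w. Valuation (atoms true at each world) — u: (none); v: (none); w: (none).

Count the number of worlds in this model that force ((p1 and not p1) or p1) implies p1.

u: forces it.
v: forces it.
w: forces it.
Worlds forcing the formula: {u, v, w}.

3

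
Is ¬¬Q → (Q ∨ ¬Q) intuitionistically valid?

This is a variant of double-negation elimination (deriving excluded middle from double negation), which is not intuitionistically valid.
A Kripke countermodel: worlds s0, s1; order generated by s0 ≤ s1; atoms true at each world — s0:{}; s1:{Q}.
s0 ⊮ ¬¬Q → (Q ∨ ¬Q): already at s0 itself, s0 ⊩ ¬¬Q but s0 ⊮ Q ∨ ¬Q.
s0 ⊮ Q ∨ ¬Q: neither disjunct is forced at s0.
s0 lacks atom Q, so s0 ⊮ Q.
So the root s0 does not force the formula.

No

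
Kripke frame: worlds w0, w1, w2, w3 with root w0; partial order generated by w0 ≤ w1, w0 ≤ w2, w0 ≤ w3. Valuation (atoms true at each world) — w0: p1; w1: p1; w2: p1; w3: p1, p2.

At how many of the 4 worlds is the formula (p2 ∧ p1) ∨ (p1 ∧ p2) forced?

w0: does not force it — w0 ⊮ (p2 ∧ p1) ∨ (p1 ∧ p2): neither disjunct is forced at w0.
w1: does not force it — w1 ⊮ (p2 ∧ p1) ∨ (p1 ∧ p2): neither disjunct is forced at w1.
w2: does not force it — w2 ⊮ (p2 ∧ p1) ∨ (p1 ∧ p2): neither disjunct is forced at w2.
w3: forces it.
Worlds forcing the formula: {w3}.

1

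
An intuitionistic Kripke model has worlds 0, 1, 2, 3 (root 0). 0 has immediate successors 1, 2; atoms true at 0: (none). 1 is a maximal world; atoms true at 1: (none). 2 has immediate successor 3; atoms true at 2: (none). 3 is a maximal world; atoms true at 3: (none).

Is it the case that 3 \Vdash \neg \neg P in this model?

3 \nVdash \neg \neg P since 3 is accessible from 3 and 3 \Vdash \neg P.
3 \Vdash \neg P: no world accessible from 3 forces P.

No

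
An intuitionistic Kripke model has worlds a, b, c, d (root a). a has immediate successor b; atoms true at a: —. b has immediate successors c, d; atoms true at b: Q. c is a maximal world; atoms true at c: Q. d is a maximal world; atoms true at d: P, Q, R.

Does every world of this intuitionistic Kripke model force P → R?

Yes

a ⊩ P → R: every world accessible from a that forces P (namely d) also forces R.
Since the root a forces P → R and forcing is persistent (monotone upward), every world forces it.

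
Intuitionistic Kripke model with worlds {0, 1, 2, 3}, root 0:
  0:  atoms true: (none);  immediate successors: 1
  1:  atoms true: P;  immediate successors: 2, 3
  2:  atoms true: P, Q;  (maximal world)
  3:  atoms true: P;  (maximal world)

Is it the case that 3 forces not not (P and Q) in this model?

No

3 does not force not not (P and Q) since 3 is accessible from 3 and 3 forces not (P and Q).
3 forces not (P and Q): no world accessible from 3 forces P and Q.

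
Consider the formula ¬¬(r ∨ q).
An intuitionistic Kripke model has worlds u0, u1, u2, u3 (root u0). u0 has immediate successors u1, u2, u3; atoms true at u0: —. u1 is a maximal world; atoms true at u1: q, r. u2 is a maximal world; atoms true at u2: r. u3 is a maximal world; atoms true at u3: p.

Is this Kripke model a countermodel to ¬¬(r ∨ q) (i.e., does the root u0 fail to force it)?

Yes

u0 ⊮ ¬¬(r ∨ q) since u3 is accessible from u0 and u3 ⊩ ¬(r ∨ q).
u3 ⊩ ¬(r ∨ q): no world accessible from u3 forces r ∨ q.
So the root u0 does not force ¬¬(r ∨ q); the model is a countermodel.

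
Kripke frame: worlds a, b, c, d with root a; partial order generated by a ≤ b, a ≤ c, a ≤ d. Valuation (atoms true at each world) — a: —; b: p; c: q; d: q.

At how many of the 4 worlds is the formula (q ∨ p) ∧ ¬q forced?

a: does not force it — a ⊮ (q ∨ p) ∧ ¬q since a fails q ∨ p.
b: forces it.
c: does not force it.
d: does not force it.
Worlds forcing the formula: {b}.

1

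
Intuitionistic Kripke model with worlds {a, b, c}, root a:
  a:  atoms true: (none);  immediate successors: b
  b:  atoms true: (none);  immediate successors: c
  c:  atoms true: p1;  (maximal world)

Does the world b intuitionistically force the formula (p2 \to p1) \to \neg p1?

b \nVdash (p2 \to p1) \to \neg p1: already at b itself, b \Vdash p2 \to p1 but b \nVdash \neg p1.
b \nVdash \neg p1 since c is accessible from b and c \Vdash p1.

No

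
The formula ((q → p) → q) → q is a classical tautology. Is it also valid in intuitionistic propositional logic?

No

This is Peirce's law, which is not intuitionistically valid.
A Kripke countermodel: worlds s0, s1; order generated by s0 ≤ s1; atoms true at each world — s0:{}; s1:{q}.
s0 ⊮ ((q → p) → q) → q: already at s0 itself, s0 ⊩ (q → p) → q but s0 ⊮ q.
s0 lacks atom q, so s0 ⊮ q.
So the root s0 does not force the formula.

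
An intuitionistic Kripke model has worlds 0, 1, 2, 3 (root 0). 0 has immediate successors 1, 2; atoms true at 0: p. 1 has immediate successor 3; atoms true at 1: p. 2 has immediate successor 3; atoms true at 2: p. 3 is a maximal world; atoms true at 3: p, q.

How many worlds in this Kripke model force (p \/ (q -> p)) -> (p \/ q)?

4

0: forces it.
1: forces it.
2: forces it.
3: forces it.
Worlds forcing the formula: {0, 1, 2, 3}.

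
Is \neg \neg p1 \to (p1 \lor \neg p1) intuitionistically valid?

This is a variant of double-negation elimination (deriving excluded middle from double negation), which is not intuitionistically valid.
A Kripke countermodel: worlds a, b; order generated by a \le b; atoms true at each world — a:{}; b:{p1}.
a \nVdash \neg \neg p1 \to (p1 \lor \neg p1): already at a itself, a \Vdash \neg \neg p1 but a \nVdash p1 \lor \neg p1.
a \nVdash p1 \lor \neg p1: neither disjunct is forced at a.
a lacks atom p1, so a \nVdash p1.
So the root a does not force the formula.

No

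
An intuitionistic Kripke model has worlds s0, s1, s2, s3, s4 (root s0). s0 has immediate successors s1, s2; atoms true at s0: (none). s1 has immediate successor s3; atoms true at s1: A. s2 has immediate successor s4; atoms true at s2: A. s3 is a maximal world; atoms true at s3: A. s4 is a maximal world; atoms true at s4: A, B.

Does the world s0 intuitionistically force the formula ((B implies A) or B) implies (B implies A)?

s0 forces ((B implies A) or B) implies (B implies A): every world accessible from s0 that forces (B implies A) or B (namely s0, s1, s2, s3, s4) also forces B implies A.

Yes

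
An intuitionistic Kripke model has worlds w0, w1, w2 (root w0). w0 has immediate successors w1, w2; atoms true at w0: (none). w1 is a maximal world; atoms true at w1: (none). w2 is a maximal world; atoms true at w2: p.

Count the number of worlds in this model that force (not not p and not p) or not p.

1

w0: does not force it — w0 does not force (not not p and not p) or not p: neither disjunct is forced at w0.
w1: forces it.
w2: does not force it — w2 does not force (not not p and not p) or not p: neither disjunct is forced at w2.
Worlds forcing the formula: {w1}.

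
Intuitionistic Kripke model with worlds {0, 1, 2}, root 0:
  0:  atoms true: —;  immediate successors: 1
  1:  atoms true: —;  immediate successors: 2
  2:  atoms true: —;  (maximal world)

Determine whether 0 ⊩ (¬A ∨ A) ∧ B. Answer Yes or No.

No

0 ⊮ (¬A ∨ A) ∧ B since 0 fails B.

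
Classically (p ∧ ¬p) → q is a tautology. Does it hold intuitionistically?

This is an instance of ex falso quodlibet, which is intuitionistically derivable.
No world can force both p and ¬p, so the antecedent p ∧ ¬p is never forced and the implication holds vacuously at every world.

Yes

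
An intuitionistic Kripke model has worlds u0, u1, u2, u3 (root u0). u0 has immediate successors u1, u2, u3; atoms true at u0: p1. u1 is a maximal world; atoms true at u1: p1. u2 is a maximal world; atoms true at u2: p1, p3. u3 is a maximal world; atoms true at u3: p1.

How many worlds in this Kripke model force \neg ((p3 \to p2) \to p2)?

u0: does not force it — u0 \nVdash \neg ((p3 \to p2) \to p2) since u2 is accessible from u0 and u2 \Vdash (p3 \to p2) \to p2.
u1: forces it.
u2: does not force it — u2 \nVdash \neg ((p3 \to p2) \to p2) since u2 is accessible from u2 and u2 \Vdash (p3 \to p2) \to p2.
u3: forces it.
Worlds forcing the formula: {u1, u3}.

2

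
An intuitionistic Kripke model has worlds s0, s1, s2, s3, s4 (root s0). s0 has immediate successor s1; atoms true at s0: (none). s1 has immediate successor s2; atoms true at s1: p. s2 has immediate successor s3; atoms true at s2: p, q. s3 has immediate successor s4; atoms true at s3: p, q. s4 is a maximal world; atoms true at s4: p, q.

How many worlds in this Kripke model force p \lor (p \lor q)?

4

s0: does not force it — s0 \nVdash p \lor (p \lor q): neither disjunct is forced at s0.
s1: forces it.
s2: forces it.
s3: forces it.
s4: forces it.
Worlds forcing the formula: {s1, s2, s3, s4}.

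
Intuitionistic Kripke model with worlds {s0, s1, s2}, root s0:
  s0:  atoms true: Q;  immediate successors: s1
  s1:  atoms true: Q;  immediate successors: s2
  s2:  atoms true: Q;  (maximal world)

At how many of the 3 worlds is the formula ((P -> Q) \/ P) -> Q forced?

3

s0: forces it.
s1: forces it.
s2: forces it.
Worlds forcing the formula: {s0, s1, s2}.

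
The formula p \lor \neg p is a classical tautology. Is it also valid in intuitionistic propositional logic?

This is the law of excluded middle, which is not intuitionistically valid.
A Kripke countermodel: worlds u0, u1; order generated by u0 \le u1; atoms true at each world — u0:{}; u1:{p}.
u0 \nVdash p \lor \neg p: neither disjunct is forced at u0.
u0 lacks atom p, so u0 \nVdash p.
So the root u0 does not force the formula.

No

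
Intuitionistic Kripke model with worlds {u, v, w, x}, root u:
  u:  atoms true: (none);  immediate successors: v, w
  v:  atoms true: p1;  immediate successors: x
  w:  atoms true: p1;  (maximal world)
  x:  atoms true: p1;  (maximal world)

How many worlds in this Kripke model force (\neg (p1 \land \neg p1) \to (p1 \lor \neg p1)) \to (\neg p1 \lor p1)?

4

u: forces it.
v: forces it.
w: forces it.
x: forces it.
Worlds forcing the formula: {u, v, w, x}.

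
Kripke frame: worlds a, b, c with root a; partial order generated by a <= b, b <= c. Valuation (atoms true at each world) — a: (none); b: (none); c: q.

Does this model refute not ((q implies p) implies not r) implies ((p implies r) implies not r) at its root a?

a forces not ((q implies p) implies not r) implies ((p implies r) implies not r) vacuously: no world accessible from a forces the antecedent not ((q implies p) implies not r).
So the root a forces not ((q implies p) implies not r) implies ((p implies r) implies not r); the model is not a countermodel.

No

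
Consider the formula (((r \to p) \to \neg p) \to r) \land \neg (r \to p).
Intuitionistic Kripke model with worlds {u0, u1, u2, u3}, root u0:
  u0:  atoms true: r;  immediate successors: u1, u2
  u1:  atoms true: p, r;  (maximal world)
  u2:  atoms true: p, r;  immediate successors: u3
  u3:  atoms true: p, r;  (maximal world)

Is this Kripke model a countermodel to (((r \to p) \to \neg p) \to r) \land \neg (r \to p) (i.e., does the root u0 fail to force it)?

u0 \nVdash (((r \to p) \to \neg p) \to r) \land \neg (r \to p) since u0 fails \neg (r \to p).
So the root u0 does not force (((r \to p) \to \neg p) \to r) \land \neg (r \to p); the model is a countermodel.

Yes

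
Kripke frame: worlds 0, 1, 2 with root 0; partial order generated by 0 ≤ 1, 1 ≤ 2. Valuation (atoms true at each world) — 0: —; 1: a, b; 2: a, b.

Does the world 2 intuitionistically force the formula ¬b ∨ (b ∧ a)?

2 ⊩ ¬b ∨ (b ∧ a) via the disjunct b ∧ a.

Yes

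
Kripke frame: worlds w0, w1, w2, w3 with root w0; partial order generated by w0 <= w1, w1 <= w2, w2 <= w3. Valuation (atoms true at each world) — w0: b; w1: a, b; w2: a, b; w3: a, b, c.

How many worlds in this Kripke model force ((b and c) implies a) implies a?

w0: does not force it — w0 does not force ((b and c) implies a) implies a: already at w0 itself, w0 forces (b and c) implies a but w0 does not force a.
w1: forces it.
w2: forces it.
w3: forces it.
Worlds forcing the formula: {w1, w2, w3}.

3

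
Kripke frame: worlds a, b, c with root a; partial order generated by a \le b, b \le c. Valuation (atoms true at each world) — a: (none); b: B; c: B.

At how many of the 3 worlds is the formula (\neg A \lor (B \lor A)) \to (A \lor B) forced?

2

a: does not force it — a \nVdash (\neg A \lor (B \lor A)) \to (A \lor B): already at a itself, a \Vdash \neg A \lor (B \lor A) but a \nVdash A \lor B.
b: forces it.
c: forces it.
Worlds forcing the formula: {b, c}.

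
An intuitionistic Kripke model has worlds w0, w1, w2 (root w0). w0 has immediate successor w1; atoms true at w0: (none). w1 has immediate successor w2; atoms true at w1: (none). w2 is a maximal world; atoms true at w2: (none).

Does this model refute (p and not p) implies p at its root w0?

No

w0 forces (p and not p) implies p vacuously: no world accessible from w0 forces the antecedent p and not p.
So the root w0 forces (p and not p) implies p; the model is not a countermodel.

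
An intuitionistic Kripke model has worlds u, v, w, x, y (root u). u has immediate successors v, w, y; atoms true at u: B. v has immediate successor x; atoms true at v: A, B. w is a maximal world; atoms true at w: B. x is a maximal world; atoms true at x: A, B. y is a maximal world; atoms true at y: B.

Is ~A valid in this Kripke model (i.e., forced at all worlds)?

No

Not every world: u ||-/- ~A.
u ||-/- ~A since v is accessible from u and v ||- A.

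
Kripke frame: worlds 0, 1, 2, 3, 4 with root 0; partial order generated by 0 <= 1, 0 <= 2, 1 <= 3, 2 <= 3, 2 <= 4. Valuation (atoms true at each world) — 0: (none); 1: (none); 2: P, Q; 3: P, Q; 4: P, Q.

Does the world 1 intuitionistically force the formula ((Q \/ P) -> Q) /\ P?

1 ||-/- ((Q \/ P) -> Q) /\ P since 1 fails P.

No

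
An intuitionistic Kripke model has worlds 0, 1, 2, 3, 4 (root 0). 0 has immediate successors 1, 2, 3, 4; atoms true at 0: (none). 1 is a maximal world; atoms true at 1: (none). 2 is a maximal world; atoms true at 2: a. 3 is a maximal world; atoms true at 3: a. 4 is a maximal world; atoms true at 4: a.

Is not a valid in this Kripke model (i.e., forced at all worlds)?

Not every world: 0 does not force not a.
0 does not force not a since 2 is accessible from 0 and 2 forces a.

No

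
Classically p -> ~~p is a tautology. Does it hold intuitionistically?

Yes

This is double-negation introduction, which is intuitionistically derivable.
If a world forces p then every accessible world forces p (persistence), so none forces ~p; hence ~~p.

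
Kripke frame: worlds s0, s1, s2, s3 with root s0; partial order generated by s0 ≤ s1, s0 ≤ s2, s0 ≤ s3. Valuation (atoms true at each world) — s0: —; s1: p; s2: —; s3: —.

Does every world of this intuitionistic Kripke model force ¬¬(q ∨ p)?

No

Not every world: s0 ⊮ ¬¬(q ∨ p).
s0 ⊮ ¬¬(q ∨ p) since s2 is accessible from s0 and s2 ⊩ ¬(q ∨ p).
s2 ⊩ ¬(q ∨ p): no world accessible from s2 forces q ∨ p.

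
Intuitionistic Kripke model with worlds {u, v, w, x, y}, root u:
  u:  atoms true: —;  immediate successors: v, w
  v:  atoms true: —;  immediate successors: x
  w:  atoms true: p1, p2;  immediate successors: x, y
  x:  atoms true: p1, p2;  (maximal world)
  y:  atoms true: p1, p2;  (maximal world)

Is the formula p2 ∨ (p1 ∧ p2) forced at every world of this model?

Not every world: u ⊮ p2 ∨ (p1 ∧ p2).
u ⊮ p2 ∨ (p1 ∧ p2): neither disjunct is forced at u.
u lacks atom p2, so u ⊮ p2.

No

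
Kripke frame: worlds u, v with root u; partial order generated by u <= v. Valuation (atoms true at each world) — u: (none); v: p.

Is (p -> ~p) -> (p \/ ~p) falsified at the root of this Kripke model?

u ||- (p -> ~p) -> (p \/ ~p) vacuously: no world accessible from u forces the antecedent p -> ~p.
So the root u forces (p -> ~p) -> (p \/ ~p); the model is not a countermodel.

No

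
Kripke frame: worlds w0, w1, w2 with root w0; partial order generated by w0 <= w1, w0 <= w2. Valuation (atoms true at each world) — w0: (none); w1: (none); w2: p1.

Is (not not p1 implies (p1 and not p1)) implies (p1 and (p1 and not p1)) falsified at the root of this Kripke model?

Yes

w0 does not force (not not p1 implies (p1 and not p1)) implies (p1 and (p1 and not p1)): at the accessible world w1, w1 forces not not p1 implies (p1 and not p1) but w1 does not force p1 and (p1 and not p1).
w1 does not force p1 and (p1 and not p1) since w1 fails p1.
So the root w0 does not force (not not p1 implies (p1 and not p1)) implies (p1 and (p1 and not p1)); the model is a countermodel.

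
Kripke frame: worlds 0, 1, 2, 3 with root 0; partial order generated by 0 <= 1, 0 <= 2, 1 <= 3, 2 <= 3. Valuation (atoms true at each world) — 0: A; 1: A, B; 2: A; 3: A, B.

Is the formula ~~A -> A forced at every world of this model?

0 ||- ~~A -> A: every world accessible from 0 that forces ~~A (namely 0, 1, 2, 3) also forces A.
Since the root 0 forces ~~A -> A and forcing is persistent (monotone upward), every world forces it.

Yes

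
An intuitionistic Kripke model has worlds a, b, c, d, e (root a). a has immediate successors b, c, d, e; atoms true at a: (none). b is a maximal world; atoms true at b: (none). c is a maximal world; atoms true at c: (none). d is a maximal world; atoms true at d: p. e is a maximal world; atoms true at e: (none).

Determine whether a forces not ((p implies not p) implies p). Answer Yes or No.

a does not force not ((p implies not p) implies p) since d is accessible from a and d forces (p implies not p) implies p.
d forces (p implies not p) implies p vacuously: no world accessible from d forces the antecedent p implies not p.

No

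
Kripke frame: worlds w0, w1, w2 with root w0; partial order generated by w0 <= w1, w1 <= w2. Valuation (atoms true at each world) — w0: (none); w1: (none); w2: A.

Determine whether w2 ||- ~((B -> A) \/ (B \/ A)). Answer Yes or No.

No

w2 ||-/- ~((B -> A) \/ (B \/ A)) since w2 is accessible from w2 and w2 ||- (B -> A) \/ (B \/ A).
w2 ||- (B -> A) \/ (B \/ A) via the disjunct B -> A.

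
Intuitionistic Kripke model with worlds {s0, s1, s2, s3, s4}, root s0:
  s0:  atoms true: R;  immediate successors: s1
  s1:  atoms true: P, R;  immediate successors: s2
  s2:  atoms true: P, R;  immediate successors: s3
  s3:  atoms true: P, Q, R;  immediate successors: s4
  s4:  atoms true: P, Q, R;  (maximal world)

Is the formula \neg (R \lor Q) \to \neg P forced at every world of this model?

Yes

s0 \Vdash \neg (R \lor Q) \to \neg P vacuously: no world accessible from s0 forces the antecedent \neg (R \lor Q).
Since the root s0 forces \neg (R \lor Q) \to \neg P and forcing is persistent (monotone upward), every world forces it.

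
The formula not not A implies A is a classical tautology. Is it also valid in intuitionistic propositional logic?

No

This is double-negation elimination, which is not intuitionistically valid.
A Kripke countermodel: worlds w0, w1; order generated by w0 <= w1; atoms true at each world — w0:{}; w1:{A}.
w0 does not force not not A implies A: already at w0 itself, w0 forces not not A but w0 does not force A.
w0 lacks atom A, so w0 does not force A.
So the root w0 does not force the formula.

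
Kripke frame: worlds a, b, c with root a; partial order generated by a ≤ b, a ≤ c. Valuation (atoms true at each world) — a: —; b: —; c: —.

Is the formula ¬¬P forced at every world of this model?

No

Not every world: a ⊮ ¬¬P.
a ⊮ ¬¬P since a is accessible from a and a ⊩ ¬P.
a ⊩ ¬P: no world accessible from a forces P.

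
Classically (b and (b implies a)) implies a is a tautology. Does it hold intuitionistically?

This is modus ponens in implicational form, which is intuitionistically derivable.
If a world forces b and b implies a, then applying the implication at that world (which is accessible from itself) gives a.

Yes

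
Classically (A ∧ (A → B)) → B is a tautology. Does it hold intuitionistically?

This is modus ponens in implicational form, which is intuitionistically derivable.
If a world forces A and A → B, then applying the implication at that world (which is accessible from itself) gives B.

Yes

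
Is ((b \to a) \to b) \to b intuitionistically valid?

No

This is Peirce's law, which is not intuitionistically valid.
A Kripke countermodel: worlds w0, w1; order generated by w0 \le w1; atoms true at each world — w0:{}; w1:{b}.
w0 \nVdash ((b \to a) \to b) \to b: already at w0 itself, w0 \Vdash (b \to a) \to b but w0 \nVdash b.
w0 lacks atom b, so w0 \nVdash b.
So the root w0 does not force the formula.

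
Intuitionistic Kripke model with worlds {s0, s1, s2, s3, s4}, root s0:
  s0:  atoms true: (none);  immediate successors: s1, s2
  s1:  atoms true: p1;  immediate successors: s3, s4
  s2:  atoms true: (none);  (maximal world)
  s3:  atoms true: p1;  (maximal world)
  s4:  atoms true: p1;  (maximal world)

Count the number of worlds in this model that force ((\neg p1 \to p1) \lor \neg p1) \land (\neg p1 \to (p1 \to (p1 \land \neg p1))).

4

s0: does not force it — s0 \nVdash ((\neg p1 \to p1) \lor \neg p1) \land (\neg p1 \to (p1 \to (p1 \land \neg p1))) since s0 fails (\neg p1 \to p1) \lor \neg p1.
s1: forces it.
s2: forces it.
s3: forces it.
s4: forces it.
Worlds forcing the formula: {s1, s2, s3, s4}.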